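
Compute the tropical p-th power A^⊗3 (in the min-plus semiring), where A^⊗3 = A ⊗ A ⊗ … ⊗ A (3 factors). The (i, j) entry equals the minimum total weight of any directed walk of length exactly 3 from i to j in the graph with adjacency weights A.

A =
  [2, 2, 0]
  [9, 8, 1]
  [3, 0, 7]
A^⊗3 =
  [5, 2, 1]
  [6, 6, 2]
  [4, 1, 5]

Each entry (A^⊗3)_ij equals the minimum over all length-3 walks i = v_0 → v_1 → … → v_3 = j of Σ_t A[v_t][v_{t+1}]. For example, for (i, j) = (0, 2) we minimise over 9 possible intermediate vertex sequences; the minimum is 1, attained along the walk 0 → 2 → 1 → 2.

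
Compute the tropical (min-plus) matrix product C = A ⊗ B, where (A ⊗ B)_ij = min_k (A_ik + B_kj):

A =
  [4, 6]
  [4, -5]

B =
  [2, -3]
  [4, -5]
A ⊗ B =
  [6, 1]
  [-1, -10]

Apply the min-plus product entry-by-entry:
  C[0][0] = min over k of (A[0][0] + B[0][0] = 4 + 2 = 6, A[0][1] + B[1][0] = 6 + 4 = 10) = 6 (attained at k = 0)
  C[0][1] = min over k of (A[0][0] + B[0][1] = 4 + -3 = 1, A[0][1] + B[1][1] = 6 + -5 = 1) = 1 (attained at k = 0)
  C[1][0] = min over k of (A[1][0] + B[0][0] = 4 + 2 = 6, A[1][1] + B[1][0] = -5 + 4 = -1) = -1 (attained at k = 1)
  C[1][1] = min over k of (A[1][0] + B[0][1] = 4 + -3 = 1, A[1][1] + B[1][1] = -5 + -5 = -10) = -10 (attained at k = 1)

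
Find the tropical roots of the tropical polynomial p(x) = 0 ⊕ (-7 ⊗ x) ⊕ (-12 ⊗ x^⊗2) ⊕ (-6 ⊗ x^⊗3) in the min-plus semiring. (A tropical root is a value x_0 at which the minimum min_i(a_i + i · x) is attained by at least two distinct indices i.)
Roots: {-6, 5, 7}

Each tropical root is a break point of the lower envelope of the lines y = a_i + i · x (there are 4 lines, with slopes 0, 1, ..., 3). Only the lines that attain the minimum somewhere contribute to roots; other lines are dominated. Here the surviving (envelope) indices are i = 3, i = 2, i = 1, i = 0.
Intersections between consecutive envelope lines give the roots: for adjacent envelope indices i < j the intersection is x = (a_i − a_j) / (j − i). Reading off the sorted break points: {-6, 5, 7}.
Verification: at each break x_0, at least two indices attain the minimum of min_i(a_i + i · x_0).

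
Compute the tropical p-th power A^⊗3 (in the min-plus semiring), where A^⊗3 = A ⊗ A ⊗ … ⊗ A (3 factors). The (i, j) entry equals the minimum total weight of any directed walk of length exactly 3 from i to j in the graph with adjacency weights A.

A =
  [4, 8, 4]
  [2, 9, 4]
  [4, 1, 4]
A^⊗3 =
  [7, 9, 9]
  [7, 7, 9]
  [7, 6, 7]

Each entry (A^⊗3)_ij equals the minimum over all length-3 walks i = v_0 → v_1 → … → v_3 = j of Σ_t A[v_t][v_{t+1}]. For example, for (i, j) = (0, 2) we minimise over 9 possible intermediate vertex sequences; the minimum is 9, attained along the walk 0 → 2 → 1 → 2.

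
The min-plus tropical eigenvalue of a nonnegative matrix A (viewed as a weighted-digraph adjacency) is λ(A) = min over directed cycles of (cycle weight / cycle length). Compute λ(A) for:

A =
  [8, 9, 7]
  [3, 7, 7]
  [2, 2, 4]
λ(A) = 4

Enumerate directed cycles and compute their means (weight / length). Sample:
  cycle 0 → 0: weight = 8, length = 1, mean = 8/1 ≈ 8.000
  cycle 1 → 1: weight = 7, length = 1, mean = 7/1 ≈ 7.000
  cycle 2 → 2: weight = 4, length = 1, mean = 4/1 ≈ 4.000
  cycle 0 → 1 → 0: weight = 12, length = 2, mean = 12/2 ≈ 6.000
  cycle 0 → 2 → 0: weight = 9, length = 2, mean = 9/2 ≈ 4.500
  cycle 1 → 0 → 1: weight = 12, length = 2, mean = 12/2 ≈ 6.000
Minimum mean = 4.000, attained e.g. along the cycle 2 → 2 with weight 4 and length 1. So λ(A) = 4/1 = 4.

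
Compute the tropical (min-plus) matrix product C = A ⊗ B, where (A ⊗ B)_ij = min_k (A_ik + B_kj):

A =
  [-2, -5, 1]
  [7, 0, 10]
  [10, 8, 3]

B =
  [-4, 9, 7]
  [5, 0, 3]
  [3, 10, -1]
A ⊗ B =
  [-6, -5, -2]
  [3, 0, 3]
  [6, 8, 2]

Apply the min-plus product entry-by-entry:
  C[0][0] = min over k of (A[0][0] + B[0][0] = -2 + -4 = -6, A[0][1] + B[1][0] = -5 + 5 = 0, A[0][2] + B[2][0] = 1 + 3 = 4) = -6 (attained at k = 0)
  C[0][1] = min over k of (A[0][0] + B[0][1] = -2 + 9 = 7, A[0][1] + B[1][1] = -5 + 0 = -5, A[0][2] + B[2][1] = 1 + 10 = 11) = -5 (attained at k = 1)
  C[0][2] = min over k of (A[0][0] + B[0][2] = -2 + 7 = 5, A[0][1] + B[1][2] = -5 + 3 = -2, A[0][2] + B[2][2] = 1 + -1 = 0) = -2 (attained at k = 1)
  C[1][0] = min over k of (A[1][0] + B[0][0] = 7 + -4 = 3, A[1][1] + B[1][0] = 0 + 5 = 5, A[1][2] + B[2][0] = 10 + 3 = 13) = 3 (attained at k = 0)
  C[1][1] = min over k of (A[1][0] + B[0][1] = 7 + 9 = 16, A[1][1] + B[1][1] = 0 + 0 = 0, A[1][2] + B[2][1] = 10 + 10 = 20) = 0 (attained at k = 1)
  C[1][2] = min over k of (A[1][0] + B[0][2] = 7 + 7 = 14, A[1][1] + B[1][2] = 0 + 3 = 3, A[1][2] + B[2][2] = 10 + -1 = 9) = 3 (attained at k = 1)
  C[2][0] = min over k of (A[2][0] + B[0][0] = 10 + -4 = 6, A[2][1] + B[1][0] = 8 + 5 = 13, A[2][2] + B[2][0] = 3 + 3 = 6) = 6 (attained at k = 0)
  C[2][1] = min over k of (A[2][0] + B[0][1] = 10 + 9 = 19, A[2][1] + B[1][1] = 8 + 0 = 8, A[2][2] + B[2][1] = 3 + 10 = 13) = 8 (attained at k = 1)
  C[2][2] = min over k of (A[2][0] + B[0][2] = 10 + 7 = 17, A[2][1] + B[1][2] = 8 + 3 = 11, A[2][2] + B[2][2] = 3 + -1 = 2) = 2 (attained at k = 2)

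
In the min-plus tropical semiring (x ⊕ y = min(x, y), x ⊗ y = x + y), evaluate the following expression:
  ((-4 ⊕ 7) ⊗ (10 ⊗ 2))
((-4 ⊕ 7) ⊗ (10 ⊗ 2)) = 8

Expand innermost to outermost. Recall ⊕ takes the minimum of its arguments and ⊗ takes their sum. Working out the expression ((-4 ⊕ 7) ⊗ (10 ⊗ 2)) gives 8.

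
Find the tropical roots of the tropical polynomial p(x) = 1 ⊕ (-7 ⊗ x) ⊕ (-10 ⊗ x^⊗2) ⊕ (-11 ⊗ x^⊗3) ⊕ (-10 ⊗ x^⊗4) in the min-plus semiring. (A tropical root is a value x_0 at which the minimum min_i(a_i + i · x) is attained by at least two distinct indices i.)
Roots: {-1, 1, 3, 8}

Each tropical root is a break point of the lower envelope of the lines y = a_i + i · x (there are 5 lines, with slopes 0, 1, ..., 4). Only the lines that attain the minimum somewhere contribute to roots; other lines are dominated. Here the surviving (envelope) indices are i = 4, i = 3, i = 2, i = 1, i = 0.
Intersections between consecutive envelope lines give the roots: for adjacent envelope indices i < j the intersection is x = (a_i − a_j) / (j − i). Reading off the sorted break points: {-1, 1, 3, 8}.
Verification: at each break x_0, at least two indices attain the minimum of min_i(a_i + i · x_0).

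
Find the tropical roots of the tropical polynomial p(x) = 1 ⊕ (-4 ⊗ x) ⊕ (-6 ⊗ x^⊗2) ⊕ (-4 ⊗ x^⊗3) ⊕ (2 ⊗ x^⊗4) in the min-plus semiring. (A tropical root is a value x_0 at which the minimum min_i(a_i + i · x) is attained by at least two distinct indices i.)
Roots: {-6, -2, 2, 5}

Each tropical root is a break point of the lower envelope of the lines y = a_i + i · x (there are 5 lines, with slopes 0, 1, ..., 4). Only the lines that attain the minimum somewhere contribute to roots; other lines are dominated. Here the surviving (envelope) indices are i = 4, i = 3, i = 2, i = 1, i = 0.
Intersections between consecutive envelope lines give the roots: for adjacent envelope indices i < j the intersection is x = (a_i − a_j) / (j − i). Reading off the sorted break points: {-6, -2, 2, 5}.
Verification: at each break x_0, at least two indices attain the minimum of min_i(a_i + i · x_0).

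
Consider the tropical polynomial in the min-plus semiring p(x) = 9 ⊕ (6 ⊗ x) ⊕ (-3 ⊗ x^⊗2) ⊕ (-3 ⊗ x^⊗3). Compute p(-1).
p(-1) = -6

A tropical monomial a ⊗ x^⊗i evaluates to a + i · x. Evaluating each term at x = -1:
  Term 0 contributes 9 + 0 · -1 = 9
  Term 1 contributes 6 + 1 · -1 = 5
  Term 2 contributes -3 + 2 · -1 = -5
  Term 3 contributes -3 + 3 · -1 = -6
p(-1) = ⊕ of these = min[9, 5, -5, -6] = -6.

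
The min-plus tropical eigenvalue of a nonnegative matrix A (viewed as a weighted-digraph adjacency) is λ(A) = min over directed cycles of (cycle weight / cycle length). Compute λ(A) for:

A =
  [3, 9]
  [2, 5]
λ(A) = 3

Enumerate directed cycles and compute their means (weight / length). Sample:
  cycle 0 → 0: weight = 3, length = 1, mean = 3/1 ≈ 3.000
  cycle 1 → 1: weight = 5, length = 1, mean = 5/1 ≈ 5.000
  cycle 0 → 1 → 0: weight = 11, length = 2, mean = 11/2 ≈ 5.500
  cycle 1 → 0 → 1: weight = 11, length = 2, mean = 11/2 ≈ 5.500
Minimum mean = 3.000, attained e.g. along the cycle 0 → 0 with weight 3 and length 1. So λ(A) = 3/1 = 3.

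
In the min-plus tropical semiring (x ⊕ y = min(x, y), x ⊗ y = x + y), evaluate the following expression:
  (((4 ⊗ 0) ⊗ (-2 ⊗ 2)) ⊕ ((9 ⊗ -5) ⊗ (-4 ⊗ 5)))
(((4 ⊗ 0) ⊗ (-2 ⊗ 2)) ⊕ ((9 ⊗ -5) ⊗ (-4 ⊗ 5))) = 4

Expand innermost to outermost. Recall ⊕ takes the minimum of its arguments and ⊗ takes their sum. Working out the expression (((4 ⊗ 0) ⊗ (-2 ⊗ 2)) ⊕ ((9 ⊗ -5) ⊗ (-4 ⊗ 5))) gives 4.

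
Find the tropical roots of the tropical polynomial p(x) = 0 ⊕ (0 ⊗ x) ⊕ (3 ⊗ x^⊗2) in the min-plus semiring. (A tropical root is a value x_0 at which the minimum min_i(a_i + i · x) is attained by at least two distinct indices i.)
Roots: {-3, 0}

Each tropical root is a break point of the lower envelope of the lines y = a_i + i · x (there are 3 lines, with slopes 0, 1, ..., 2). Only the lines that attain the minimum somewhere contribute to roots; other lines are dominated. Here the surviving (envelope) indices are i = 2, i = 1, i = 0.
Intersections between consecutive envelope lines give the roots: for adjacent envelope indices i < j the intersection is x = (a_i − a_j) / (j − i). Reading off the sorted break points: {-3, 0}.
Verification: at each break x_0, at least two indices attain the minimum of min_i(a_i + i · x_0).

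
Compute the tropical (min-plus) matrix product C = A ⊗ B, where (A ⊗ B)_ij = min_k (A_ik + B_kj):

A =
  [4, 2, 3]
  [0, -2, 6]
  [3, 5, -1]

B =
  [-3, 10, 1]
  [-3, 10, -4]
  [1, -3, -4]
A ⊗ B =
  [-1, 0, -2]
  [-5, 3, -6]
  [0, -4, -5]

Apply the min-plus product entry-by-entry:
  C[0][0] = min over k of (A[0][0] + B[0][0] = 4 + -3 = 1, A[0][1] + B[1][0] = 2 + -3 = -1, A[0][2] + B[2][0] = 3 + 1 = 4) = -1 (attained at k = 1)
  C[0][1] = min over k of (A[0][0] + B[0][1] = 4 + 10 = 14, A[0][1] + B[1][1] = 2 + 10 = 12, A[0][2] + B[2][1] = 3 + -3 = 0) = 0 (attained at k = 2)
  C[0][2] = min over k of (A[0][0] + B[0][2] = 4 + 1 = 5, A[0][1] + B[1][2] = 2 + -4 = -2, A[0][2] + B[2][2] = 3 + -4 = -1) = -2 (attained at k = 1)
  C[1][0] = min over k of (A[1][0] + B[0][0] = 0 + -3 = -3, A[1][1] + B[1][0] = -2 + -3 = -5, A[1][2] + B[2][0] = 6 + 1 = 7) = -5 (attained at k = 1)
  C[1][1] = min over k of (A[1][0] + B[0][1] = 0 + 10 = 10, A[1][1] + B[1][1] = -2 + 10 = 8, A[1][2] + B[2][1] = 6 + -3 = 3) = 3 (attained at k = 2)
  C[1][2] = min over k of (A[1][0] + B[0][2] = 0 + 1 = 1, A[1][1] + B[1][2] = -2 + -4 = -6, A[1][2] + B[2][2] = 6 + -4 = 2) = -6 (attained at k = 1)
  C[2][0] = min over k of (A[2][0] + B[0][0] = 3 + -3 = 0, A[2][1] + B[1][0] = 5 + -3 = 2, A[2][2] + B[2][0] = -1 + 1 = 0) = 0 (attained at k = 0)
  C[2][1] = min over k of (A[2][0] + B[0][1] = 3 + 10 = 13, A[2][1] + B[1][1] = 5 + 10 = 15, A[2][2] + B[2][1] = -1 + -3 = -4) = -4 (attained at k = 2)
  C[2][2] = min over k of (A[2][0] + B[0][2] = 3 + 1 = 4, A[2][1] + B[1][2] = 5 + -4 = 1, A[2][2] + B[2][2] = -1 + -4 = -5) = -5 (attained at k = 2)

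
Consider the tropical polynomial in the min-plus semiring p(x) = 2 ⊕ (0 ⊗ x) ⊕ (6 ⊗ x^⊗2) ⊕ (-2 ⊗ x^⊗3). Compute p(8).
p(8) = 2

A tropical monomial a ⊗ x^⊗i evaluates to a + i · x. Evaluating each term at x = 8:
  Term 0 contributes 2 + 0 · 8 = 2
  Term 1 contributes 0 + 1 · 8 = 8
  Term 2 contributes 6 + 2 · 8 = 22
  Term 3 contributes -2 + 3 · 8 = 22
p(8) = ⊕ of these = min[2, 8, 22, 22] = 2.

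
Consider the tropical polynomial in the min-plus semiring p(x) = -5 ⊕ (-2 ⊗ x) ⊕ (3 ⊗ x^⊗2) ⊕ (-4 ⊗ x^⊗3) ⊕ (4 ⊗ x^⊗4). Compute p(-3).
p(-3) = -13

A tropical monomial a ⊗ x^⊗i evaluates to a + i · x. Evaluating each term at x = -3:
  Term 0 contributes -5 + 0 · -3 = -5
  Term 1 contributes -2 + 1 · -3 = -5
  Term 2 contributes 3 + 2 · -3 = -3
  Term 3 contributes -4 + 3 · -3 = -13
  Term 4 contributes 4 + 4 · -3 = -8
p(-3) = ⊕ of these = min[-5, -5, -3, -13, -8] = -13.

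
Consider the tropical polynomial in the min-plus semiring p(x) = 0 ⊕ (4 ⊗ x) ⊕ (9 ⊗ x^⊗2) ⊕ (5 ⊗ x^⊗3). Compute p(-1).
p(-1) = 0

A tropical monomial a ⊗ x^⊗i evaluates to a + i · x. Evaluating each term at x = -1:
  Term 0 contributes 0 + 0 · -1 = 0
  Term 1 contributes 4 + 1 · -1 = 3
  Term 2 contributes 9 + 2 · -1 = 7
  Term 3 contributes 5 + 3 · -1 = 2
p(-1) = ⊕ of these = min[0, 3, 7, 2] = 0.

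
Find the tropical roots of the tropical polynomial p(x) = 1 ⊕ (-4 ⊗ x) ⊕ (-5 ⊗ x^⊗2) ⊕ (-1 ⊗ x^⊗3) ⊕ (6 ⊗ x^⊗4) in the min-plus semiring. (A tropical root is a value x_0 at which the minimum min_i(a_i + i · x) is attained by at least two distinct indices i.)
Roots: {-7, -4, 1, 5}

Each tropical root is a break point of the lower envelope of the lines y = a_i + i · x (there are 5 lines, with slopes 0, 1, ..., 4). Only the lines that attain the minimum somewhere contribute to roots; other lines are dominated. Here the surviving (envelope) indices are i = 4, i = 3, i = 2, i = 1, i = 0.
Intersections between consecutive envelope lines give the roots: for adjacent envelope indices i < j the intersection is x = (a_i − a_j) / (j − i). Reading off the sorted break points: {-7, -4, 1, 5}.
Verification: at each break x_0, at least two indices attain the minimum of min_i(a_i + i · x_0).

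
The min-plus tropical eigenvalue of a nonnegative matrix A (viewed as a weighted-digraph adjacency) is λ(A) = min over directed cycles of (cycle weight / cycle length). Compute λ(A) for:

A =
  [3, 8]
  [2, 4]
λ(A) = 3

Enumerate directed cycles and compute their means (weight / length). Sample:
  cycle 0 → 0: weight = 3, length = 1, mean = 3/1 ≈ 3.000
  cycle 1 → 1: weight = 4, length = 1, mean = 4/1 ≈ 4.000
  cycle 0 → 1 → 0: weight = 10, length = 2, mean = 10/2 ≈ 5.000
  cycle 1 → 0 → 1: weight = 10, length = 2, mean = 10/2 ≈ 5.000
Minimum mean = 3.000, attained e.g. along the cycle 0 → 0 with weight 3 and length 1. So λ(A) = 3/1 = 3.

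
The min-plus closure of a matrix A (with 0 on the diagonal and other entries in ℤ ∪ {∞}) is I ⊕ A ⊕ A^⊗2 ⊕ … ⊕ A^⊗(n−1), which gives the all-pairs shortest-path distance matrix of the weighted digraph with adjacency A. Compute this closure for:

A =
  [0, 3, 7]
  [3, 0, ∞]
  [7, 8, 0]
Closure =
  [0, 3, 7]
  [3, 0, 10]
  [7, 8, 0]

This is the Floyd-Warshall all-pairs shortest-path computation. For each intermediate vertex k = 0, 1, …, 2, update dist[i][j] ← min(dist[i][j], dist[i][k] + dist[k][j]). The final matrix gives, for each (i, j), the minimum total weight of any directed path from i to j (possibly empty when i = j).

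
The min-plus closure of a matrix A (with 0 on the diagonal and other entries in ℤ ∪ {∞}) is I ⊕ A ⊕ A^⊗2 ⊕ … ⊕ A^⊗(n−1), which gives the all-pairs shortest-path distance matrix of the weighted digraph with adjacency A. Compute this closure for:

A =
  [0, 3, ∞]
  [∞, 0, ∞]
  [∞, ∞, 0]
Closure =
  [0, 3, ∞]
  [∞, 0, ∞]
  [∞, ∞, 0]

This is the Floyd-Warshall all-pairs shortest-path computation. For each intermediate vertex k = 0, 1, …, 2, update dist[i][j] ← min(dist[i][j], dist[i][k] + dist[k][j]). The final matrix gives, for each (i, j), the minimum total weight of any directed path from i to j (possibly empty when i = j).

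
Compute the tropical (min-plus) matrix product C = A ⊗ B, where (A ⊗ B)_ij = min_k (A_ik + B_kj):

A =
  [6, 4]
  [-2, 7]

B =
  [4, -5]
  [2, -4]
A ⊗ B =
  [6, 0]
  [2, -7]

Apply the min-plus product entry-by-entry:
  C[0][0] = min over k of (A[0][0] + B[0][0] = 6 + 4 = 10, A[0][1] + B[1][0] = 4 + 2 = 6) = 6 (attained at k = 1)
  C[0][1] = min over k of (A[0][0] + B[0][1] = 6 + -5 = 1, A[0][1] + B[1][1] = 4 + -4 = 0) = 0 (attained at k = 1)
  C[1][0] = min over k of (A[1][0] + B[0][0] = -2 + 4 = 2, A[1][1] + B[1][0] = 7 + 2 = 9) = 2 (attained at k = 0)
  C[1][1] = min over k of (A[1][0] + B[0][1] = -2 + -5 = -7, A[1][1] + B[1][1] = 7 + -4 = 3) = -7 (attained at k = 0)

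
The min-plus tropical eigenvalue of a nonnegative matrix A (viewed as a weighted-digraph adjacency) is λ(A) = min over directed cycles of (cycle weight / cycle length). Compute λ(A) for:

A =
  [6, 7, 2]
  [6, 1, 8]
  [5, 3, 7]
λ(A) = 1

Enumerate directed cycles and compute their means (weight / length). Sample:
  cycle 0 → 0: weight = 6, length = 1, mean = 6/1 ≈ 6.000
  cycle 1 → 1: weight = 1, length = 1, mean = 1/1 ≈ 1.000
  cycle 2 → 2: weight = 7, length = 1, mean = 7/1 ≈ 7.000
  cycle 0 → 1 → 0: weight = 13, length = 2, mean = 13/2 ≈ 6.500
  cycle 0 → 2 → 0: weight = 7, length = 2, mean = 7/2 ≈ 3.500
  cycle 1 → 0 → 1: weight = 13, length = 2, mean = 13/2 ≈ 6.500
Minimum mean = 1.000, attained e.g. along the cycle 1 → 1 with weight 1 and length 1. So λ(A) = 1/1 = 1.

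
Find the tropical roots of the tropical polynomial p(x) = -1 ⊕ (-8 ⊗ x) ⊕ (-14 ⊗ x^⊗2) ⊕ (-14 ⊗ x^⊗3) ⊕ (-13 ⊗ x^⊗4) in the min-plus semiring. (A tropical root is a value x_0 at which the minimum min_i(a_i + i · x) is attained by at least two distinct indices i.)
Roots: {-1, 0, 6, 7}

Each tropical root is a break point of the lower envelope of the lines y = a_i + i · x (there are 5 lines, with slopes 0, 1, ..., 4). Only the lines that attain the minimum somewhere contribute to roots; other lines are dominated. Here the surviving (envelope) indices are i = 4, i = 3, i = 2, i = 1, i = 0.
Intersections between consecutive envelope lines give the roots: for adjacent envelope indices i < j the intersection is x = (a_i − a_j) / (j − i). Reading off the sorted break points: {-1, 0, 6, 7}.
Verification: at each break x_0, at least two indices attain the minimum of min_i(a_i + i · x_0).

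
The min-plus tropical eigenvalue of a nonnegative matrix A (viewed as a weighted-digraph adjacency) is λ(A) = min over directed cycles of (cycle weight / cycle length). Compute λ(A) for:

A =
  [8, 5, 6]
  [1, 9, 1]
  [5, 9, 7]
λ(A) = 3

Enumerate directed cycles and compute their means (weight / length). Sample:
  cycle 0 → 0: weight = 8, length = 1, mean = 8/1 ≈ 8.000
  cycle 1 → 1: weight = 9, length = 1, mean = 9/1 ≈ 9.000
  cycle 2 → 2: weight = 7, length = 1, mean = 7/1 ≈ 7.000
  cycle 0 → 1 → 0: weight = 6, length = 2, mean = 6/2 ≈ 3.000
  cycle 0 → 2 → 0: weight = 11, length = 2, mean = 11/2 ≈ 5.500
  cycle 1 → 0 → 1: weight = 6, length = 2, mean = 6/2 ≈ 3.000
Minimum mean = 3.000, attained e.g. along the cycle 0 → 1 → 0 with weight 6 and length 2. So λ(A) = 6/2 = 3.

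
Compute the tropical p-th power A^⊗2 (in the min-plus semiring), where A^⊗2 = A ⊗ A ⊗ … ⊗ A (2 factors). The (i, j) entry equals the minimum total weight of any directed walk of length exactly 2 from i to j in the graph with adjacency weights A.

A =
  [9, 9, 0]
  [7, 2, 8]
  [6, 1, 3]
A^⊗2 =
  [6, 1, 3]
  [9, 4, 7]
  [8, 3, 6]

Each entry (A^⊗2)_ij equals the minimum over all length-2 walks i = v_0 → v_1 → … → v_2 = j of Σ_t A[v_t][v_{t+1}]. For example, for (i, j) = (0, 2) we minimise over 3 possible intermediate vertex sequences; the minimum is 3, attained along the walk 0 → 2 → 2.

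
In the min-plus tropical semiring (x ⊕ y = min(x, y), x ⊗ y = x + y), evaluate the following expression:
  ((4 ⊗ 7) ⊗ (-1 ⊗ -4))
((4 ⊗ 7) ⊗ (-1 ⊗ -4)) = 6

Expand innermost to outermost. Recall ⊕ takes the minimum of its arguments and ⊗ takes their sum. Working out the expression ((4 ⊗ 7) ⊗ (-1 ⊗ -4)) gives 6.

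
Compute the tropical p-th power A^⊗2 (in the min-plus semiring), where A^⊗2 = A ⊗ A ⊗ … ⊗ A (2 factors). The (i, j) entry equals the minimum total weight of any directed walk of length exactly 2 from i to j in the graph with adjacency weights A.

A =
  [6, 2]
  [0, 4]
A^⊗2 =
  [2, 6]
  [4, 2]

Each entry (A^⊗2)_ij equals the minimum over all length-2 walks i = v_0 → v_1 → … → v_2 = j of Σ_t A[v_t][v_{t+1}]. For example, for (i, j) = (0, 1) we minimise over 2 possible intermediate vertex sequences; the minimum is 6, attained along the walk 0 → 1 → 1.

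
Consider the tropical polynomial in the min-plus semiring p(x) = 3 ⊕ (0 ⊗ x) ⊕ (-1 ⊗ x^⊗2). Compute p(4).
p(4) = 3

A tropical monomial a ⊗ x^⊗i evaluates to a + i · x. Evaluating each term at x = 4:
  Term 0 contributes 3 + 0 · 4 = 3
  Term 1 contributes 0 + 1 · 4 = 4
  Term 2 contributes -1 + 2 · 4 = 7
p(4) = ⊕ of these = min[3, 4, 7] = 3.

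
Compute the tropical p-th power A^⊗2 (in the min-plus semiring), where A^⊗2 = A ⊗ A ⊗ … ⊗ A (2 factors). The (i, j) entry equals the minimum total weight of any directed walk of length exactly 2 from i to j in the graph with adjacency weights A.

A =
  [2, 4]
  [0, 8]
A^⊗2 =
  [4, 6]
  [2, 4]

Each entry (A^⊗2)_ij equals the minimum over all length-2 walks i = v_0 → v_1 → … → v_2 = j of Σ_t A[v_t][v_{t+1}]. For example, for (i, j) = (0, 1) we minimise over 2 possible intermediate vertex sequences; the minimum is 6, attained along the walk 0 → 0 → 1.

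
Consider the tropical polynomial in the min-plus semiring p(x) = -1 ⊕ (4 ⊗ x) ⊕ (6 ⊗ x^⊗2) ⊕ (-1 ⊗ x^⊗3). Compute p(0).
p(0) = -1

A tropical monomial a ⊗ x^⊗i evaluates to a + i · x. Evaluating each term at x = 0:
  Term 0 contributes -1 + 0 · 0 = -1
  Term 1 contributes 4 + 1 · 0 = 4
  Term 2 contributes 6 + 2 · 0 = 6
  Term 3 contributes -1 + 3 · 0 = -1
p(0) = ⊕ of these = min[-1, 4, 6, -1] = -1.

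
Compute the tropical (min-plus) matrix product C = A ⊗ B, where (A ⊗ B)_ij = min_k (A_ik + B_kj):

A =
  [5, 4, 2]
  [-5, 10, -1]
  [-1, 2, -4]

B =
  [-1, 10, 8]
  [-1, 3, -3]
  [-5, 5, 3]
A ⊗ B =
  [-3, 7, 1]
  [-6, 4, 2]
  [-9, 1, -1]

Apply the min-plus product entry-by-entry:
  C[0][0] = min over k of (A[0][0] + B[0][0] = 5 + -1 = 4, A[0][1] + B[1][0] = 4 + -1 = 3, A[0][2] + B[2][0] = 2 + -5 = -3) = -3 (attained at k = 2)
  C[0][1] = min over k of (A[0][0] + B[0][1] = 5 + 10 = 15, A[0][1] + B[1][1] = 4 + 3 = 7, A[0][2] + B[2][1] = 2 + 5 = 7) = 7 (attained at k = 1)
  C[0][2] = min over k of (A[0][0] + B[0][2] = 5 + 8 = 13, A[0][1] + B[1][2] = 4 + -3 = 1, A[0][2] + B[2][2] = 2 + 3 = 5) = 1 (attained at k = 1)
  C[1][0] = min over k of (A[1][0] + B[0][0] = -5 + -1 = -6, A[1][1] + B[1][0] = 10 + -1 = 9, A[1][2] + B[2][0] = -1 + -5 = -6) = -6 (attained at k = 0)
  C[1][1] = min over k of (A[1][0] + B[0][1] = -5 + 10 = 5, A[1][1] + B[1][1] = 10 + 3 = 13, A[1][2] + B[2][1] = -1 + 5 = 4) = 4 (attained at k = 2)
  C[1][2] = min over k of (A[1][0] + B[0][2] = -5 + 8 = 3, A[1][1] + B[1][2] = 10 + -3 = 7, A[1][2] + B[2][2] = -1 + 3 = 2) = 2 (attained at k = 2)
  C[2][0] = min over k of (A[2][0] + B[0][0] = -1 + -1 = -2, A[2][1] + B[1][0] = 2 + -1 = 1, A[2][2] + B[2][0] = -4 + -5 = -9) = -9 (attained at k = 2)
  C[2][1] = min over k of (A[2][0] + B[0][1] = -1 + 10 = 9, A[2][1] + B[1][1] = 2 + 3 = 5, A[2][2] + B[2][1] = -4 + 5 = 1) = 1 (attained at k = 2)
  C[2][2] = min over k of (A[2][0] + B[0][2] = -1 + 8 = 7, A[2][1] + B[1][2] = 2 + -3 = -1, A[2][2] + B[2][2] = -4 + 3 = -1) = -1 (attained at k = 1)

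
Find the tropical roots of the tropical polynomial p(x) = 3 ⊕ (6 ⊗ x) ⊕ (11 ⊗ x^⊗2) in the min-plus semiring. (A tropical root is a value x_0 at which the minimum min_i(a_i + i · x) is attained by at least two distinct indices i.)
Roots: {-5, -3}

Each tropical root is a break point of the lower envelope of the lines y = a_i + i · x (there are 3 lines, with slopes 0, 1, ..., 2). Only the lines that attain the minimum somewhere contribute to roots; other lines are dominated. Here the surviving (envelope) indices are i = 2, i = 1, i = 0.
Intersections between consecutive envelope lines give the roots: for adjacent envelope indices i < j the intersection is x = (a_i − a_j) / (j − i). Reading off the sorted break points: {-5, -3}.
Verification: at each break x_0, at least two indices attain the minimum of min_i(a_i + i · x_0).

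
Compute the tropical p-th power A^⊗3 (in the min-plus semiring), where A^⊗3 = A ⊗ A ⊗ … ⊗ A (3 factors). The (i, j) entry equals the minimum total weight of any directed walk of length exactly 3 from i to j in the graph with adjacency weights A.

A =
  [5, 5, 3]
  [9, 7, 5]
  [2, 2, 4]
A^⊗3 =
  [9, 9, 8]
  [11, 11, 10]
  [7, 7, 9]

Each entry (A^⊗3)_ij equals the minimum over all length-3 walks i = v_0 → v_1 → … → v_3 = j of Σ_t A[v_t][v_{t+1}]. For example, for (i, j) = (0, 2) we minimise over 9 possible intermediate vertex sequences; the minimum is 8, attained along the walk 0 → 2 → 0 → 2.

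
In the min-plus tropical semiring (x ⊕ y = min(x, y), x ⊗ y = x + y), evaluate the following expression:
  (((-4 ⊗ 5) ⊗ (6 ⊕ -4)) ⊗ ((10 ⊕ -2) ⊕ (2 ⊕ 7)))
(((-4 ⊗ 5) ⊗ (6 ⊕ -4)) ⊗ ((10 ⊕ -2) ⊕ (2 ⊕ 7))) = -5

Expand innermost to outermost. Recall ⊕ takes the minimum of its arguments and ⊗ takes their sum. Working out the expression (((-4 ⊗ 5) ⊗ (6 ⊕ -4)) ⊗ ((10 ⊕ -2) ⊕ (2 ⊕ 7))) gives -5.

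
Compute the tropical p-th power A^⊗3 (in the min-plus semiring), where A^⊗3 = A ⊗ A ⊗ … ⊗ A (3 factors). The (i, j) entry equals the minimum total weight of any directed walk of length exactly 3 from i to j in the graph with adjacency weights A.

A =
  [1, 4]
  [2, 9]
A^⊗3 =
  [3, 6]
  [4, 7]

Each entry (A^⊗3)_ij equals the minimum over all length-3 walks i = v_0 → v_1 → … → v_3 = j of Σ_t A[v_t][v_{t+1}]. For example, for (i, j) = (0, 1) we minimise over 4 possible intermediate vertex sequences; the minimum is 6, attained along the walk 0 → 0 → 0 → 1.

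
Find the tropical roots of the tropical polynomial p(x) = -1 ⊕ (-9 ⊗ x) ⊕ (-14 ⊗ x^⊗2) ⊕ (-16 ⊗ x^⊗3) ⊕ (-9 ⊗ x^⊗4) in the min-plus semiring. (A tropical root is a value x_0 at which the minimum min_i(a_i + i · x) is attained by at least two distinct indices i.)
Roots: {-7, 2, 5, 8}

Each tropical root is a break point of the lower envelope of the lines y = a_i + i · x (there are 5 lines, with slopes 0, 1, ..., 4). Only the lines that attain the minimum somewhere contribute to roots; other lines are dominated. Here the surviving (envelope) indices are i = 4, i = 3, i = 2, i = 1, i = 0.
Intersections between consecutive envelope lines give the roots: for adjacent envelope indices i < j the intersection is x = (a_i − a_j) / (j − i). Reading off the sorted break points: {-7, 2, 5, 8}.
Verification: at each break x_0, at least two indices attain the minimum of min_i(a_i + i · x_0).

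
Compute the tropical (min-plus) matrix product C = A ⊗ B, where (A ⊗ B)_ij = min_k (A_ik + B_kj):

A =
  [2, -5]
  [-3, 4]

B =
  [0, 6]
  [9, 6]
A ⊗ B =
  [2, 1]
  [-3, 3]

Apply the min-plus product entry-by-entry:
  C[0][0] = min over k of (A[0][0] + B[0][0] = 2 + 0 = 2, A[0][1] + B[1][0] = -5 + 9 = 4) = 2 (attained at k = 0)
  C[0][1] = min over k of (A[0][0] + B[0][1] = 2 + 6 = 8, A[0][1] + B[1][1] = -5 + 6 = 1) = 1 (attained at k = 1)
  C[1][0] = min over k of (A[1][0] + B[0][0] = -3 + 0 = -3, A[1][1] + B[1][0] = 4 + 9 = 13) = -3 (attained at k = 0)
  C[1][1] = min over k of (A[1][0] + B[0][1] = -3 + 6 = 3, A[1][1] + B[1][1] = 4 + 6 = 10) = 3 (attained at k = 0)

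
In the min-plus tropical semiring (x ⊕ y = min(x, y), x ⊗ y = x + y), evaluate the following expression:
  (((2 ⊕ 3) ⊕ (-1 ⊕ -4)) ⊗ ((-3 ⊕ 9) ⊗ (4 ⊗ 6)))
(((2 ⊕ 3) ⊕ (-1 ⊕ -4)) ⊗ ((-3 ⊕ 9) ⊗ (4 ⊗ 6))) = 3

Expand innermost to outermost. Recall ⊕ takes the minimum of its arguments and ⊗ takes their sum. Working out the expression (((2 ⊕ 3) ⊕ (-1 ⊕ -4)) ⊗ ((-3 ⊕ 9) ⊗ (4 ⊗ 6))) gives 3.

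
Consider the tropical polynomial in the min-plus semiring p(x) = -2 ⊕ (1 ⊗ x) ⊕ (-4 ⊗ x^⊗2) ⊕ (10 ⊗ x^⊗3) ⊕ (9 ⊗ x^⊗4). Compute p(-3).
p(-3) = -10

A tropical monomial a ⊗ x^⊗i evaluates to a + i · x. Evaluating each term at x = -3:
  Term 0 contributes -2 + 0 · -3 = -2
  Term 1 contributes 1 + 1 · -3 = -2
  Term 2 contributes -4 + 2 · -3 = -10
  Term 3 contributes 10 + 3 · -3 = 1
  Term 4 contributes 9 + 4 · -3 = -3
p(-3) = ⊕ of these = min[-2, -2, -10, 1, -3] = -10.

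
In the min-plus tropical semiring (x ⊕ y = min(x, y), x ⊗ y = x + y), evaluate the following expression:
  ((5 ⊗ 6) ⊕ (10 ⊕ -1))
((5 ⊗ 6) ⊕ (10 ⊕ -1)) = -1

Expand innermost to outermost. Recall ⊕ takes the minimum of its arguments and ⊗ takes their sum. Working out the expression ((5 ⊗ 6) ⊕ (10 ⊕ -1)) gives -1.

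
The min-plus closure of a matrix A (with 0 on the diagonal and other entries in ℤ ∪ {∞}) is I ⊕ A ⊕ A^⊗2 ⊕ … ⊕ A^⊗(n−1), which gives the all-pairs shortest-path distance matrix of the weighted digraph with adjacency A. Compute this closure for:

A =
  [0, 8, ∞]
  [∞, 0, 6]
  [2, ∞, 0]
Closure =
  [0, 8, 14]
  [8, 0, 6]
  [2, 10, 0]

This is the Floyd-Warshall all-pairs shortest-path computation. For each intermediate vertex k = 0, 1, …, 2, update dist[i][j] ← min(dist[i][j], dist[i][k] + dist[k][j]). The final matrix gives, for each (i, j), the minimum total weight of any directed path from i to j (possibly empty when i = j).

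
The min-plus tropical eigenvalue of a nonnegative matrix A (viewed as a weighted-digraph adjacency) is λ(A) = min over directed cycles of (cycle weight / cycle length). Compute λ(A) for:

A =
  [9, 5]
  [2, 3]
λ(A) = 3

Enumerate directed cycles and compute their means (weight / length). Sample:
  cycle 0 → 0: weight = 9, length = 1, mean = 9/1 ≈ 9.000
  cycle 1 → 1: weight = 3, length = 1, mean = 3/1 ≈ 3.000
  cycle 0 → 1 → 0: weight = 7, length = 2, mean = 7/2 ≈ 3.500
  cycle 1 → 0 → 1: weight = 7, length = 2, mean = 7/2 ≈ 3.500
Minimum mean = 3.000, attained e.g. along the cycle 1 → 1 with weight 3 and length 1. So λ(A) = 3/1 = 3.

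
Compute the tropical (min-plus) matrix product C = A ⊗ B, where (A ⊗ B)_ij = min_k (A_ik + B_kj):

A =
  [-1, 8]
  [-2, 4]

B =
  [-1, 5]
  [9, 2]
A ⊗ B =
  [-2, 4]
  [-3, 3]

Apply the min-plus product entry-by-entry:
  C[0][0] = min over k of (A[0][0] + B[0][0] = -1 + -1 = -2, A[0][1] + B[1][0] = 8 + 9 = 17) = -2 (attained at k = 0)
  C[0][1] = min over k of (A[0][0] + B[0][1] = -1 + 5 = 4, A[0][1] + B[1][1] = 8 + 2 = 10) = 4 (attained at k = 0)
  C[1][0] = min over k of (A[1][0] + B[0][0] = -2 + -1 = -3, A[1][1] + B[1][0] = 4 + 9 = 13) = -3 (attained at k = 0)
  C[1][1] = min over k of (A[1][0] + B[0][1] = -2 + 5 = 3, A[1][1] + B[1][1] = 4 + 2 = 6) = 3 (attained at k = 0)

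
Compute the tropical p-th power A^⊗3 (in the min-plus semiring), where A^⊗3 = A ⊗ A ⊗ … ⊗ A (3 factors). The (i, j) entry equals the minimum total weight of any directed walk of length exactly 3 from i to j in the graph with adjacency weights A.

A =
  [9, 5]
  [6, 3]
A^⊗3 =
  [14, 11]
  [12, 9]

Each entry (A^⊗3)_ij equals the minimum over all length-3 walks i = v_0 → v_1 → … → v_3 = j of Σ_t A[v_t][v_{t+1}]. For example, for (i, j) = (0, 1) we minimise over 4 possible intermediate vertex sequences; the minimum is 11, attained along the walk 0 → 1 → 1 → 1.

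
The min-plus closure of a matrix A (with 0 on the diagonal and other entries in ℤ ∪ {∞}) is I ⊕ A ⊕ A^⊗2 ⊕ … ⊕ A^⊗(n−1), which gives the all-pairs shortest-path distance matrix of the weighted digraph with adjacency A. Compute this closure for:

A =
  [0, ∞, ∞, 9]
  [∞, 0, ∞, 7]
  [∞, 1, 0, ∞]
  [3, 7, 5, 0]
Closure =
  [0, 15, 14, 9]
  [10, 0, 12, 7]
  [11, 1, 0, 8]
  [3, 6, 5, 0]

This is the Floyd-Warshall all-pairs shortest-path computation. For each intermediate vertex k = 0, 1, …, 3, update dist[i][j] ← min(dist[i][j], dist[i][k] + dist[k][j]). The final matrix gives, for each (i, j), the minimum total weight of any directed path from i to j (possibly empty when i = j).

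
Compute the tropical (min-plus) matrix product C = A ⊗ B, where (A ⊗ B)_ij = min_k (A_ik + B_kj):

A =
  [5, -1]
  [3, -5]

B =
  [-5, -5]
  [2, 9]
A ⊗ B =
  [0, 0]
  [-3, -2]

Apply the min-plus product entry-by-entry:
  C[0][0] = min over k of (A[0][0] + B[0][0] = 5 + -5 = 0, A[0][1] + B[1][0] = -1 + 2 = 1) = 0 (attained at k = 0)
  C[0][1] = min over k of (A[0][0] + B[0][1] = 5 + -5 = 0, A[0][1] + B[1][1] = -1 + 9 = 8) = 0 (attained at k = 0)
  C[1][0] = min over k of (A[1][0] + B[0][0] = 3 + -5 = -2, A[1][1] + B[1][0] = -5 + 2 = -3) = -3 (attained at k = 1)
  C[1][1] = min over k of (A[1][0] + B[0][1] = 3 + -5 = -2, A[1][1] + B[1][1] = -5 + 9 = 4) = -2 (attained at k = 0)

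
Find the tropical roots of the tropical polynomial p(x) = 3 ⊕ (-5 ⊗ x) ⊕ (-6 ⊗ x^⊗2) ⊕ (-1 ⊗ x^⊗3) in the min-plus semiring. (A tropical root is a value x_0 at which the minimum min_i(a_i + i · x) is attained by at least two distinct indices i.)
Roots: {-5, 1, 8}

Each tropical root is a break point of the lower envelope of the lines y = a_i + i · x (there are 4 lines, with slopes 0, 1, ..., 3). Only the lines that attain the minimum somewhere contribute to roots; other lines are dominated. Here the surviving (envelope) indices are i = 3, i = 2, i = 1, i = 0.
Intersections between consecutive envelope lines give the roots: for adjacent envelope indices i < j the intersection is x = (a_i − a_j) / (j − i). Reading off the sorted break points: {-5, 1, 8}.
Verification: at each break x_0, at least two indices attain the minimum of min_i(a_i + i · x_0).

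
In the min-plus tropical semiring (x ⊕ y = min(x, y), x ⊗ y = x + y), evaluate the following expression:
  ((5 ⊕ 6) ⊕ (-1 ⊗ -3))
((5 ⊕ 6) ⊕ (-1 ⊗ -3)) = -4

Expand innermost to outermost. Recall ⊕ takes the minimum of its arguments and ⊗ takes their sum. Working out the expression ((5 ⊕ 6) ⊕ (-1 ⊗ -3)) gives -4.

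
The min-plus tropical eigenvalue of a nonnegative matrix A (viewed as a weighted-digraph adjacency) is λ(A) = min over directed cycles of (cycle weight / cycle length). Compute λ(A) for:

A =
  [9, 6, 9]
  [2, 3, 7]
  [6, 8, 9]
λ(A) = 3

Enumerate directed cycles and compute their means (weight / length). Sample:
  cycle 0 → 0: weight = 9, length = 1, mean = 9/1 ≈ 9.000
  cycle 1 → 1: weight = 3, length = 1, mean = 3/1 ≈ 3.000
  cycle 2 → 2: weight = 9, length = 1, mean = 9/1 ≈ 9.000
  cycle 0 → 1 → 0: weight = 8, length = 2, mean = 8/2 ≈ 4.000
  cycle 0 → 2 → 0: weight = 15, length = 2, mean = 15/2 ≈ 7.500
  cycle 1 → 0 → 1: weight = 8, length = 2, mean = 8/2 ≈ 4.000
Minimum mean = 3.000, attained e.g. along the cycle 1 → 1 with weight 3 and length 1. So λ(A) = 3/1 = 3.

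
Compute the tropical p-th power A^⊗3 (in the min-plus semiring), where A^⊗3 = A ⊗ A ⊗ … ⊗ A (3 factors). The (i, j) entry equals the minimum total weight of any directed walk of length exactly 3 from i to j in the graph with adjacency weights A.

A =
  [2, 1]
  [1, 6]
A^⊗3 =
  [4, 3]
  [3, 4]

Each entry (A^⊗3)_ij equals the minimum over all length-3 walks i = v_0 → v_1 → … → v_3 = j of Σ_t A[v_t][v_{t+1}]. For example, for (i, j) = (0, 1) we minimise over 4 possible intermediate vertex sequences; the minimum is 3, attained along the walk 0 → 1 → 0 → 1.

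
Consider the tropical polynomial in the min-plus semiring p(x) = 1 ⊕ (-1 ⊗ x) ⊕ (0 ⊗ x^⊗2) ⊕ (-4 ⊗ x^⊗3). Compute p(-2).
p(-2) = -10

A tropical monomial a ⊗ x^⊗i evaluates to a + i · x. Evaluating each term at x = -2:
  Term 0 contributes 1 + 0 · -2 = 1
  Term 1 contributes -1 + 1 · -2 = -3
  Term 2 contributes 0 + 2 · -2 = -4
  Term 3 contributes -4 + 3 · -2 = -10
p(-2) = ⊕ of these = min[1, -3, -4, -10] = -10.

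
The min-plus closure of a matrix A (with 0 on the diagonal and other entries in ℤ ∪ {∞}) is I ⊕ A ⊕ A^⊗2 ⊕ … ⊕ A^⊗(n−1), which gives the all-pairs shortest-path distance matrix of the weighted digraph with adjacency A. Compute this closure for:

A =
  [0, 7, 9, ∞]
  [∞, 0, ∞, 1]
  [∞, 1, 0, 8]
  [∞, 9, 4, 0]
Closure =
  [0, 7, 9, 8]
  [∞, 0, 5, 1]
  [∞, 1, 0, 2]
  [∞, 5, 4, 0]

This is the Floyd-Warshall all-pairs shortest-path computation. For each intermediate vertex k = 0, 1, …, 3, update dist[i][j] ← min(dist[i][j], dist[i][k] + dist[k][j]). The final matrix gives, for each (i, j), the minimum total weight of any directed path from i to j (possibly empty when i = j).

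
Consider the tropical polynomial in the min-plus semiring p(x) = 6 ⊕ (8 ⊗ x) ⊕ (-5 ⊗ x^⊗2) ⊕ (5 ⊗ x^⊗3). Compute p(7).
p(7) = 6

A tropical monomial a ⊗ x^⊗i evaluates to a + i · x. Evaluating each term at x = 7:
  Term 0 contributes 6 + 0 · 7 = 6
  Term 1 contributes 8 + 1 · 7 = 15
  Term 2 contributes -5 + 2 · 7 = 9
  Term 3 contributes 5 + 3 · 7 = 26
p(7) = ⊕ of these = min[6, 15, 9, 26] = 6.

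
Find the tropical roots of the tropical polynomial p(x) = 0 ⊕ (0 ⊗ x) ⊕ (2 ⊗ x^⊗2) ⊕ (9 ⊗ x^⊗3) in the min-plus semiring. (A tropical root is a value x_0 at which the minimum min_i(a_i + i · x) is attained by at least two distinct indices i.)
Roots: {-7, -2, 0}

Each tropical root is a break point of the lower envelope of the lines y = a_i + i · x (there are 4 lines, with slopes 0, 1, ..., 3). Only the lines that attain the minimum somewhere contribute to roots; other lines are dominated. Here the surviving (envelope) indices are i = 3, i = 2, i = 1, i = 0.
Intersections between consecutive envelope lines give the roots: for adjacent envelope indices i < j the intersection is x = (a_i − a_j) / (j − i). Reading off the sorted break points: {-7, -2, 0}.
Verification: at each break x_0, at least two indices attain the minimum of min_i(a_i + i · x_0).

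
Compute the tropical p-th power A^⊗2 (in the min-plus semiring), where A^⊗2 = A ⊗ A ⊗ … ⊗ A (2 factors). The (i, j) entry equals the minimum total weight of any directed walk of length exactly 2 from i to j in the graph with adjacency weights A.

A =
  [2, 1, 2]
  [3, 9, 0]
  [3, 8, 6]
A^⊗2 =
  [4, 3, 1]
  [3, 4, 5]
  [5, 4, 5]

Each entry (A^⊗2)_ij equals the minimum over all length-2 walks i = v_0 → v_1 → … → v_2 = j of Σ_t A[v_t][v_{t+1}]. For example, for (i, j) = (0, 2) we minimise over 3 possible intermediate vertex sequences; the minimum is 1, attained along the walk 0 → 1 → 2.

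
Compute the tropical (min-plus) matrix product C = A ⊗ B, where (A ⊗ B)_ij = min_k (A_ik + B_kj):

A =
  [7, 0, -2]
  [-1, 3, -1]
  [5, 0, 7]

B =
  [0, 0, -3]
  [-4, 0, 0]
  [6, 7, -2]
A ⊗ B =
  [-4, 0, -4]
  [-1, -1, -4]
  [-4, 0, 0]

Apply the min-plus product entry-by-entry:
  C[0][0] = min over k of (A[0][0] + B[0][0] = 7 + 0 = 7, A[0][1] + B[1][0] = 0 + -4 = -4, A[0][2] + B[2][0] = -2 + 6 = 4) = -4 (attained at k = 1)
  C[0][1] = min over k of (A[0][0] + B[0][1] = 7 + 0 = 7, A[0][1] + B[1][1] = 0 + 0 = 0, A[0][2] + B[2][1] = -2 + 7 = 5) = 0 (attained at k = 1)
  C[0][2] = min over k of (A[0][0] + B[0][2] = 7 + -3 = 4, A[0][1] + B[1][2] = 0 + 0 = 0, A[0][2] + B[2][2] = -2 + -2 = -4) = -4 (attained at k = 2)
  C[1][0] = min over k of (A[1][0] + B[0][0] = -1 + 0 = -1, A[1][1] + B[1][0] = 3 + -4 = -1, A[1][2] + B[2][0] = -1 + 6 = 5) = -1 (attained at k = 0)
  C[1][1] = min over k of (A[1][0] + B[0][1] = -1 + 0 = -1, A[1][1] + B[1][1] = 3 + 0 = 3, A[1][2] + B[2][1] = -1 + 7 = 6) = -1 (attained at k = 0)
  C[1][2] = min over k of (A[1][0] + B[0][2] = -1 + -3 = -4, A[1][1] + B[1][2] = 3 + 0 = 3, A[1][2] + B[2][2] = -1 + -2 = -3) = -4 (attained at k = 0)
  C[2][0] = min over k of (A[2][0] + B[0][0] = 5 + 0 = 5, A[2][1] + B[1][0] = 0 + -4 = -4, A[2][2] + B[2][0] = 7 + 6 = 13) = -4 (attained at k = 1)
  C[2][1] = min over k of (A[2][0] + B[0][1] = 5 + 0 = 5, A[2][1] + B[1][1] = 0 + 0 = 0, A[2][2] + B[2][1] = 7 + 7 = 14) = 0 (attained at k = 1)
  C[2][2] = min over k of (A[2][0] + B[0][2] = 5 + -3 = 2, A[2][1] + B[1][2] = 0 + 0 = 0, A[2][2] + B[2][2] = 7 + -2 = 5) = 0 (attained at k = 1)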